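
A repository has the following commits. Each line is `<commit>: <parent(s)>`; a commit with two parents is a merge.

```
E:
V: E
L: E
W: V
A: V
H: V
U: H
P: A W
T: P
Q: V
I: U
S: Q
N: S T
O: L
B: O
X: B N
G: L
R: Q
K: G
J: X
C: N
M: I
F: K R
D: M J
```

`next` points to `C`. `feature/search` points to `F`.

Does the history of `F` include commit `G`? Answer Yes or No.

Yes

Ancestors of F (commits reachable by following parents): {E, F, G, K, L, Q, R, V}.
G is in that set, so it is an ancestor of F.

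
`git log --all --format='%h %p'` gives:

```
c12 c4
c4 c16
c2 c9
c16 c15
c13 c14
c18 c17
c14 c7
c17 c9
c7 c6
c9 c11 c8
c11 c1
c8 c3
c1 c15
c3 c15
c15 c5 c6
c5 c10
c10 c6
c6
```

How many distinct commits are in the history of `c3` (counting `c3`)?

5

Walking parent pointers from c3: reachable set = {c10, c15, c3, c5, c6}.
That is 5 commits.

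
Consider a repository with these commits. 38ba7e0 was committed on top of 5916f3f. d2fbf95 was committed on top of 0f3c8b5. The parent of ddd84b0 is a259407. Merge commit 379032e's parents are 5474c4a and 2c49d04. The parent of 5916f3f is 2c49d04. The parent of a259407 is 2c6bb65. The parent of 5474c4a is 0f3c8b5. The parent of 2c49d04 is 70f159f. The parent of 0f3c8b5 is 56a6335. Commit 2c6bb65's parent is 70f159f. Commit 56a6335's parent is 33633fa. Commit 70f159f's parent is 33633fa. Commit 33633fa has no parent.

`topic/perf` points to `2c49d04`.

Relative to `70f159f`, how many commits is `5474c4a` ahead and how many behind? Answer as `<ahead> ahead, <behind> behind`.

3 ahead, 1 behind

Reachable from 5474c4a: {0f3c8b5, 33633fa, 5474c4a, 56a6335}.
Reachable from 70f159f: {33633fa, 70f159f}.
Only in 5474c4a's history (ahead): {0f3c8b5, 5474c4a, 56a6335} — 3.
Only in 70f159f's history (behind): {70f159f} — 1.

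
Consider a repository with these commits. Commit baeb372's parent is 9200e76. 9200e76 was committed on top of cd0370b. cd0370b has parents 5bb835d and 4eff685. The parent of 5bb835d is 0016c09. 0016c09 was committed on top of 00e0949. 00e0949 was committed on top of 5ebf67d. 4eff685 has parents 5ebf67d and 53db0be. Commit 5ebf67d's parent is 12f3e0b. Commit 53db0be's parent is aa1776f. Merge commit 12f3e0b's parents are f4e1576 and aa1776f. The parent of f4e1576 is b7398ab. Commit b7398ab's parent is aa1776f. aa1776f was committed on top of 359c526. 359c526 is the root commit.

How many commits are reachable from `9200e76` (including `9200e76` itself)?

Walking parent pointers from 9200e76: reachable set = {0016c09, 00e0949, 12f3e0b, 359c526, 4eff685, 53db0be, 5bb835d, 5ebf67d, 9200e76, aa1776f, b7398ab, cd0370b, f4e1576}.
That is 13 commits.

13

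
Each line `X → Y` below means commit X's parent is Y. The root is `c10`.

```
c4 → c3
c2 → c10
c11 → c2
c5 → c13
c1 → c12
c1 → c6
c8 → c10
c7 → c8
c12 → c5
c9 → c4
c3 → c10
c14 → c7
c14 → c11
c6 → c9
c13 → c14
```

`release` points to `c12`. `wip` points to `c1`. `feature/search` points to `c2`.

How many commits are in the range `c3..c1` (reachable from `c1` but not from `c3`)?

Reachable from c1: {c1, c10, c11, c12, c13, c14, c2, c3, c4, c5, c6, c7, c8, c9}.
Reachable from c3: {c10, c3}.
In c1's history but not c3's: {c1, c11, c12, c13, c14, c2, c4, c5, c6, c7, c8, c9} — 12 commits.

12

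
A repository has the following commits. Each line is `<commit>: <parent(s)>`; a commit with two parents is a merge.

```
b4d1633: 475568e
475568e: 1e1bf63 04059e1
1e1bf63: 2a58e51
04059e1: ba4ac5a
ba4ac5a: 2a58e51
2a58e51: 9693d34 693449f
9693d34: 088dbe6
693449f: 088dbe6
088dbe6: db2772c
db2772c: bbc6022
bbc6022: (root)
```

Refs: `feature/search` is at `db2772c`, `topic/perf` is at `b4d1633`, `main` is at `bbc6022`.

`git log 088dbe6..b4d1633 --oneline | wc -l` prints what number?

Reachable from b4d1633: {04059e1, 088dbe6, 1e1bf63, 2a58e51, 475568e, 693449f, 9693d34, b4d1633, ba4ac5a, bbc6022, db2772c}.
Reachable from 088dbe6: {088dbe6, bbc6022, db2772c}.
In b4d1633's history but not 088dbe6's: {04059e1, 1e1bf63, 2a58e51, 475568e, 693449f, 9693d34, b4d1633, ba4ac5a} — 8 commits.

8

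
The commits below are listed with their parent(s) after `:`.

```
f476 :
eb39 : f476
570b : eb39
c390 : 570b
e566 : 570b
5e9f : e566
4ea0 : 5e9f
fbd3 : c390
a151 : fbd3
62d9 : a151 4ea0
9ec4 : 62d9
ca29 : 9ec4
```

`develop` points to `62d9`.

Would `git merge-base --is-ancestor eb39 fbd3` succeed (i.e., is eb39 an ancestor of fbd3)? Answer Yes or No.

Ancestors of fbd3 (commits reachable by following parents): {570b, c390, eb39, f476, fbd3}.
eb39 is in that set, so it is an ancestor of fbd3.

Yes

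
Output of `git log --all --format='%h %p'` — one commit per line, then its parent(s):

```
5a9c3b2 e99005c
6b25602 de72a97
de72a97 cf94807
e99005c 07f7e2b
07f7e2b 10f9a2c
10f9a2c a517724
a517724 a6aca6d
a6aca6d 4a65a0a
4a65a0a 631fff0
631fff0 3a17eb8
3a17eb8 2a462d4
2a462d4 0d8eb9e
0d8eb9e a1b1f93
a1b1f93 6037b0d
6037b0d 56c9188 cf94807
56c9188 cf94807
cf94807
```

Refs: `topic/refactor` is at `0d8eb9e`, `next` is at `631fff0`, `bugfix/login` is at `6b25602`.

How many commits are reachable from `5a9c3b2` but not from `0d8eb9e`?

10

Reachable from 5a9c3b2: {07f7e2b, 0d8eb9e, 10f9a2c, 2a462d4, 3a17eb8, 4a65a0a, 56c9188, 5a9c3b2, 6037b0d, 631fff0, a1b1f93, a517724, a6aca6d, cf94807, e99005c}.
Reachable from 0d8eb9e: {0d8eb9e, 56c9188, 6037b0d, a1b1f93, cf94807}.
In 5a9c3b2's history but not 0d8eb9e's: {07f7e2b, 10f9a2c, 2a462d4, 3a17eb8, 4a65a0a, 5a9c3b2, 631fff0, a517724, a6aca6d, e99005c} — 10 commits.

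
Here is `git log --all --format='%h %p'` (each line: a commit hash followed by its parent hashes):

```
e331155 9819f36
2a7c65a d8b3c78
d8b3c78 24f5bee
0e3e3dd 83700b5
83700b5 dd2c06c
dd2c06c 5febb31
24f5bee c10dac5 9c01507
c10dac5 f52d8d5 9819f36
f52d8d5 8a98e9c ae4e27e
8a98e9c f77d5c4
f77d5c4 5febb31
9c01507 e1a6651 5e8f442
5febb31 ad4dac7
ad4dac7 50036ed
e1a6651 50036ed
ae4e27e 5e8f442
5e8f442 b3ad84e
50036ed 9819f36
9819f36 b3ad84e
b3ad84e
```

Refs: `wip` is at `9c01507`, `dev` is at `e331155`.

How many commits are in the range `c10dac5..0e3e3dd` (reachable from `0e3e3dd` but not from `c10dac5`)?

Reachable from 0e3e3dd: {0e3e3dd, 50036ed, 5febb31, 83700b5, 9819f36, ad4dac7, b3ad84e, dd2c06c}.
Reachable from c10dac5: {50036ed, 5e8f442, 5febb31, 8a98e9c, 9819f36, ad4dac7, ae4e27e, b3ad84e, c10dac5, f52d8d5, f77d5c4}.
In 0e3e3dd's history but not c10dac5's: {0e3e3dd, 83700b5, dd2c06c} — 3 commits.

3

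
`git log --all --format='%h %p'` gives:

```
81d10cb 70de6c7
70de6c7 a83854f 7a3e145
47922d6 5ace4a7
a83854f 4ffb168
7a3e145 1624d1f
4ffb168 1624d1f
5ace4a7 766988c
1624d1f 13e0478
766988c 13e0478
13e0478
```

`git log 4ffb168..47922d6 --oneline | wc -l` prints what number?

Reachable from 47922d6: {13e0478, 47922d6, 5ace4a7, 766988c}.
Reachable from 4ffb168: {13e0478, 1624d1f, 4ffb168}.
In 47922d6's history but not 4ffb168's: {47922d6, 5ace4a7, 766988c} — 3 commits.

3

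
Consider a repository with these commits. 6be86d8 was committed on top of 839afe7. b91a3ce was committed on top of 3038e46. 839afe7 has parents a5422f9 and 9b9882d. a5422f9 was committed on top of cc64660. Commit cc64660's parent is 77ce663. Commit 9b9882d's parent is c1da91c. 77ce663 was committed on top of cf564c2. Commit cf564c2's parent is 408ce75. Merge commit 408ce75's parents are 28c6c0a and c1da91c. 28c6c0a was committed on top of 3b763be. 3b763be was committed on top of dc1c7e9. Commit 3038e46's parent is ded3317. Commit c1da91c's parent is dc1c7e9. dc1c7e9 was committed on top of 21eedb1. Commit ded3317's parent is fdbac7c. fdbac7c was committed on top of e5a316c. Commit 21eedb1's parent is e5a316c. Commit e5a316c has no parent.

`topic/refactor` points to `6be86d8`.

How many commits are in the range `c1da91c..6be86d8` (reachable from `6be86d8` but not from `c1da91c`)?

Reachable from 6be86d8: {21eedb1, 28c6c0a, 3b763be, 408ce75, 6be86d8, 77ce663, 839afe7, 9b9882d, a5422f9, c1da91c, cc64660, cf564c2, dc1c7e9, e5a316c}.
Reachable from c1da91c: {21eedb1, c1da91c, dc1c7e9, e5a316c}.
In 6be86d8's history but not c1da91c's: {28c6c0a, 3b763be, 408ce75, 6be86d8, 77ce663, 839afe7, 9b9882d, a5422f9, cc64660, cf564c2} — 10 commits.

10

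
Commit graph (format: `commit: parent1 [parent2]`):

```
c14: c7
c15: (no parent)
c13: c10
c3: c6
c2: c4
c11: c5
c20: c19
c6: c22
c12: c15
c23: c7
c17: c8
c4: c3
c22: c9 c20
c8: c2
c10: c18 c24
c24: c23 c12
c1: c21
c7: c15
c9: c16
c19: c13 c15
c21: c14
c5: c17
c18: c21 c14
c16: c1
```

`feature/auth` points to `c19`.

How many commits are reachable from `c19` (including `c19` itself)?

Walking parent pointers from c19: reachable set = {c10, c12, c13, c14, c15, c18, c19, c21, c23, c24, c7}.
That is 11 commits.

11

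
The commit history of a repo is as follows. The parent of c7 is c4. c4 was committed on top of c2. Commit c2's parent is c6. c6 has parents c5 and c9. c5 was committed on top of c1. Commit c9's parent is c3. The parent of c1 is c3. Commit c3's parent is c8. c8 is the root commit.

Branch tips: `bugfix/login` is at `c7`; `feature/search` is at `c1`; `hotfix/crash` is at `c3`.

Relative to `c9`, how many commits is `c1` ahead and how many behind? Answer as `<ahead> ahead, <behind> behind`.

1 ahead, 1 behind

Reachable from c1: {c1, c3, c8}.
Reachable from c9: {c3, c8, c9}.
Only in c1's history (ahead): {c1} — 1.
Only in c9's history (behind): {c9} — 1.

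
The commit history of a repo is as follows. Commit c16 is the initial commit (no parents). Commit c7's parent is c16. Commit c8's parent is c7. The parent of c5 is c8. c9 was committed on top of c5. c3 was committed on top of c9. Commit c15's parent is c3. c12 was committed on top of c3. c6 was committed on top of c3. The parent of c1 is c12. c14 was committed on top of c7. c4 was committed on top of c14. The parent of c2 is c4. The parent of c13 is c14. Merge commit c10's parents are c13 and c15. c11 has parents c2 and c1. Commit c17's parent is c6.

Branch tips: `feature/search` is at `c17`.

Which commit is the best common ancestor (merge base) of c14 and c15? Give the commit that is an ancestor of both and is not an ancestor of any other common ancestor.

c7

Ancestors of c14: {c14, c16, c7}.
Ancestors of c15: {c15, c16, c3, c5, c7, c8, c9}.
Common ancestors: {c16, c7}.
Among these, c7 is not an ancestor of any other common ancestor — it is the merge base.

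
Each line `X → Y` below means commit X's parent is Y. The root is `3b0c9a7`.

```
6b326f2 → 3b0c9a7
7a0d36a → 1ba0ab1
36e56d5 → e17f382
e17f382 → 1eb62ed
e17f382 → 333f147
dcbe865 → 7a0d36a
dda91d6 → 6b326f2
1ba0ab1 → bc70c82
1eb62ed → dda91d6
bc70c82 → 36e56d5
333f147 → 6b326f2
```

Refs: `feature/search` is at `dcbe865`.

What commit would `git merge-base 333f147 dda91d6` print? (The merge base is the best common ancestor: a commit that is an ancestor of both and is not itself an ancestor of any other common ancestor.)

6b326f2

Ancestors of 333f147: {333f147, 3b0c9a7, 6b326f2}.
Ancestors of dda91d6: {3b0c9a7, 6b326f2, dda91d6}.
Common ancestors: {3b0c9a7, 6b326f2}.
Among these, 6b326f2 is not an ancestor of any other common ancestor — it is the merge base.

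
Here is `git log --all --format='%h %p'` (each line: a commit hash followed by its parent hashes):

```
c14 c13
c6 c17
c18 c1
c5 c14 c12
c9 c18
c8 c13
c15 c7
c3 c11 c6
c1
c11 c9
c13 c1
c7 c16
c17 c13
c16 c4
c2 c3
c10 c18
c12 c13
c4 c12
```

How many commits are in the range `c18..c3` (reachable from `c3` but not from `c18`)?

6

Reachable from c3: {c1, c11, c13, c17, c18, c3, c6, c9}.
Reachable from c18: {c1, c18}.
In c3's history but not c18's: {c11, c13, c17, c3, c6, c9} — 6 commits.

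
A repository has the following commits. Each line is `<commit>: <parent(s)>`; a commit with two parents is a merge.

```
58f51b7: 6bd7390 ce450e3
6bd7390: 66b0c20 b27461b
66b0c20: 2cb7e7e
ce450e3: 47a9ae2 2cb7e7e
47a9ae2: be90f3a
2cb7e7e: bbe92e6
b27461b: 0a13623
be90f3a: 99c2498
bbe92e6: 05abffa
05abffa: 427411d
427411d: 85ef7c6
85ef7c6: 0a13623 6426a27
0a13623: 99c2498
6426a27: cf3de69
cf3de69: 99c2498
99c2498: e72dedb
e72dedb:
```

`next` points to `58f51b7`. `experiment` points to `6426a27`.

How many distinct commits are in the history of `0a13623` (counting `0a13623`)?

3

Walking parent pointers from 0a13623: reachable set = {0a13623, 99c2498, e72dedb}.
That is 3 commits.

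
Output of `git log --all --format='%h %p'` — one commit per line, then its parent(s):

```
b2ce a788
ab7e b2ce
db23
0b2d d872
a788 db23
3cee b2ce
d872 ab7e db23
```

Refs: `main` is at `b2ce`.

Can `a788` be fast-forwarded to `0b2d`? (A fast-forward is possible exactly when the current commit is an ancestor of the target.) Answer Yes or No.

A fast-forward from a788 to 0b2d is possible iff a788 is an ancestor of 0b2d.
Ancestors of 0b2d: {0b2d, a788, ab7e, b2ce, d872, db23}.
a788 is among them, so fast-forward is possible.

Yes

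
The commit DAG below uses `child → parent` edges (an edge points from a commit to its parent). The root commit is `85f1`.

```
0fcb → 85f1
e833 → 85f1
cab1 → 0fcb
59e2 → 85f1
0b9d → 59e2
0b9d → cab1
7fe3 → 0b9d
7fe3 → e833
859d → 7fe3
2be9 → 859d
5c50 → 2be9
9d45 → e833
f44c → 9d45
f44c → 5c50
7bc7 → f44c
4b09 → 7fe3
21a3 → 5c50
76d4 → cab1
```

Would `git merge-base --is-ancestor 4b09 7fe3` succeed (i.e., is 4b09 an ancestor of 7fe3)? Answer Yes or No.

No

Ancestors of 7fe3: {0b9d, 0fcb, 59e2, 7fe3, 85f1, cab1, e833}.
4b09 is not in that set, so it is not an ancestor of 7fe3.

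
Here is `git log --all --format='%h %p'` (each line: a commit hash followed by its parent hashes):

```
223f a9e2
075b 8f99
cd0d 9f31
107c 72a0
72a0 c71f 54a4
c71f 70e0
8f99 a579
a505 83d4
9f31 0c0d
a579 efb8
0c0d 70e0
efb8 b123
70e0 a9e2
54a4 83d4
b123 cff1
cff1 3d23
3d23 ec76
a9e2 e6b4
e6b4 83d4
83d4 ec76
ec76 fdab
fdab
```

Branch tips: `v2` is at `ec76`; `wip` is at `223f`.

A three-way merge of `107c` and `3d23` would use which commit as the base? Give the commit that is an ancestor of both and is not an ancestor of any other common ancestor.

ec76

Ancestors of 107c: {107c, 54a4, 70e0, 72a0, 83d4, a9e2, c71f, e6b4, ec76, fdab}.
Ancestors of 3d23: {3d23, ec76, fdab}.
Common ancestors: {ec76, fdab}.
Among these, ec76 is not an ancestor of any other common ancestor — it is the merge base.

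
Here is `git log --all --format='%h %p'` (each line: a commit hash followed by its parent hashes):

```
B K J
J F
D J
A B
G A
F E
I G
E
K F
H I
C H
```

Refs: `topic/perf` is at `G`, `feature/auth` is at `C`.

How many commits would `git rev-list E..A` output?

5

Reachable from A: {A, B, E, F, J, K}.
Reachable from E: {E}.
In A's history but not E's: {A, B, F, J, K} — 5 commits.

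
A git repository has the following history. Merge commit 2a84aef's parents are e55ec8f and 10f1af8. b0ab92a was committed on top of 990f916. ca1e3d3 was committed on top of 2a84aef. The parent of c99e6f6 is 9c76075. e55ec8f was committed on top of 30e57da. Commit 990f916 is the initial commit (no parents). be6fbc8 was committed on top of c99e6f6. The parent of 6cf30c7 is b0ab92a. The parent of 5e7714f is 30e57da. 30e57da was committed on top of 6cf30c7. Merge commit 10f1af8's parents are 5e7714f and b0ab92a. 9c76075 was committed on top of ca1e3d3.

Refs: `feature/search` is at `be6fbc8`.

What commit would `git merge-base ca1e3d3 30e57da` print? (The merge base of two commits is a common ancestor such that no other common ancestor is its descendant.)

Ancestors of ca1e3d3: {10f1af8, 2a84aef, 30e57da, 5e7714f, 6cf30c7, 990f916, b0ab92a, ca1e3d3, e55ec8f}.
Ancestors of 30e57da: {30e57da, 6cf30c7, 990f916, b0ab92a}.
Common ancestors: {30e57da, 6cf30c7, 990f916, b0ab92a}.
Among these, 30e57da is not an ancestor of any other common ancestor — it is the merge base.

30e57da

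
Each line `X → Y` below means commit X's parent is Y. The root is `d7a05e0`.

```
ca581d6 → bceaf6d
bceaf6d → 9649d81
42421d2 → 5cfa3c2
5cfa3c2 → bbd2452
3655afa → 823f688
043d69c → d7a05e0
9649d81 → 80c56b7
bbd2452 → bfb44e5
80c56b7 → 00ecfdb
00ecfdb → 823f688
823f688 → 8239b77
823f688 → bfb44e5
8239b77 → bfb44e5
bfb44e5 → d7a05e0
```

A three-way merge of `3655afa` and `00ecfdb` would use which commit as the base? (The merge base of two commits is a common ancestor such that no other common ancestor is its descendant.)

823f688

Ancestors of 3655afa: {3655afa, 8239b77, 823f688, bfb44e5, d7a05e0}.
Ancestors of 00ecfdb: {00ecfdb, 8239b77, 823f688, bfb44e5, d7a05e0}.
Common ancestors: {8239b77, 823f688, bfb44e5, d7a05e0}.
Among these, 823f688 is not an ancestor of any other common ancestor — it is the merge base.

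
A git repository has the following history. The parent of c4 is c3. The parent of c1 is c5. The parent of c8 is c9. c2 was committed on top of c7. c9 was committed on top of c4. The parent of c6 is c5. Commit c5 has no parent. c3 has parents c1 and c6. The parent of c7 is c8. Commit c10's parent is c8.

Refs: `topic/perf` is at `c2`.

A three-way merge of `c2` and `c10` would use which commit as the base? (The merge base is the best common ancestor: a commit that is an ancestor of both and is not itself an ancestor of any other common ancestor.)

c8

Ancestors of c2: {c1, c2, c3, c4, c5, c6, c7, c8, c9}.
Ancestors of c10: {c1, c10, c3, c4, c5, c6, c8, c9}.
Common ancestors: {c1, c3, c4, c5, c6, c8, c9}.
Among these, c8 is not an ancestor of any other common ancestor — it is the merge base.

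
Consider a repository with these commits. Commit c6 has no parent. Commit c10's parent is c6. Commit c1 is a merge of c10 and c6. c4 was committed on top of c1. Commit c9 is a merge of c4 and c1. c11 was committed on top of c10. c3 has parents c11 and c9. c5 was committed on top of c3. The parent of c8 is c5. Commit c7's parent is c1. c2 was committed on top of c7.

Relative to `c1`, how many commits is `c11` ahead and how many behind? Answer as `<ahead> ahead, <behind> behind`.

1 ahead, 1 behind

Reachable from c11: {c10, c11, c6}.
Reachable from c1: {c1, c10, c6}.
Only in c11's history (ahead): {c11} — 1.
Only in c1's history (behind): {c1} — 1.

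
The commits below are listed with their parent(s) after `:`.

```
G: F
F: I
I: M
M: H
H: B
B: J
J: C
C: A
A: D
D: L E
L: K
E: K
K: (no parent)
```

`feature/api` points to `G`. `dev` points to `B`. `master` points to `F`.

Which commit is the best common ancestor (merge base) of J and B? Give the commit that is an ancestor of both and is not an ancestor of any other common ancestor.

Ancestors of J: {A, C, D, E, J, K, L}.
Ancestors of B: {A, B, C, D, E, J, K, L}.
Common ancestors: {A, C, D, E, J, K, L}.
Among these, J is not an ancestor of any other common ancestor — it is the merge base.

J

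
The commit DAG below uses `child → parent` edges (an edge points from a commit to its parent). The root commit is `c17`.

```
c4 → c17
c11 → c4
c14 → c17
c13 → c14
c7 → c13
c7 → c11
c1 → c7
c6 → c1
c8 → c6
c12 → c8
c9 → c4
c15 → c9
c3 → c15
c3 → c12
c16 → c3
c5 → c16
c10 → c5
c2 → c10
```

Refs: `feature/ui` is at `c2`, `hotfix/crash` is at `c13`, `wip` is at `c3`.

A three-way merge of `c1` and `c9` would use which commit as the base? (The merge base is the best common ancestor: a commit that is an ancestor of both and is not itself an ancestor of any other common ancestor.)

Ancestors of c1: {c1, c11, c13, c14, c17, c4, c7}.
Ancestors of c9: {c17, c4, c9}.
Common ancestors: {c17, c4}.
Among these, c4 is not an ancestor of any other common ancestor — it is the merge base.

c4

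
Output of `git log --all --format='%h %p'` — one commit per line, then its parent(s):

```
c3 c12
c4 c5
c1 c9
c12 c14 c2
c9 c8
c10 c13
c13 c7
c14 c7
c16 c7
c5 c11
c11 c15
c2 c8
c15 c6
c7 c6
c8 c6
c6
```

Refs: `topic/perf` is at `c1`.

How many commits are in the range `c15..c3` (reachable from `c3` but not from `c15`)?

Reachable from c3: {c12, c14, c2, c3, c6, c7, c8}.
Reachable from c15: {c15, c6}.
In c3's history but not c15's: {c12, c14, c2, c3, c7, c8} — 6 commits.

6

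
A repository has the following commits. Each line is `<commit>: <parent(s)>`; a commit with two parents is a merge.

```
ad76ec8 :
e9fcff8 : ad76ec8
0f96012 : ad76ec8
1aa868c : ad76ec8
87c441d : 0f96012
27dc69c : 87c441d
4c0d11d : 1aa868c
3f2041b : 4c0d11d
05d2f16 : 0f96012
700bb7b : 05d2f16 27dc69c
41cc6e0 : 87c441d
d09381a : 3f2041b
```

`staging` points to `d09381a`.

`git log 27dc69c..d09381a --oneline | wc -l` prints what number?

4

Reachable from d09381a: {1aa868c, 3f2041b, 4c0d11d, ad76ec8, d09381a}.
Reachable from 27dc69c: {0f96012, 27dc69c, 87c441d, ad76ec8}.
In d09381a's history but not 27dc69c's: {1aa868c, 3f2041b, 4c0d11d, d09381a} — 4 commits.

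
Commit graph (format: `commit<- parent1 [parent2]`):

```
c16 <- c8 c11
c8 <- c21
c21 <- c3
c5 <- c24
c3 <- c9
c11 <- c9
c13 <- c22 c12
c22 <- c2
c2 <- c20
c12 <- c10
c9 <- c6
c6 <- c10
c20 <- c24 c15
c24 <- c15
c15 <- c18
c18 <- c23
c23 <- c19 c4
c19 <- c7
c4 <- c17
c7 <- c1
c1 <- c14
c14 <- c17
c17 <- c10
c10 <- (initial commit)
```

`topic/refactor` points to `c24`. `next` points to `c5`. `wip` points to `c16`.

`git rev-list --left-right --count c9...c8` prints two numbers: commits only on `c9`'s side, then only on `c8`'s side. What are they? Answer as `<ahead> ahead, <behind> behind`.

Reachable from c9: {c10, c6, c9}.
Reachable from c8: {c10, c21, c3, c6, c8, c9}.
Only in c9's history (ahead): {} — 0.
Only in c8's history (behind): {c21, c3, c8} — 3.

0 ahead, 3 behind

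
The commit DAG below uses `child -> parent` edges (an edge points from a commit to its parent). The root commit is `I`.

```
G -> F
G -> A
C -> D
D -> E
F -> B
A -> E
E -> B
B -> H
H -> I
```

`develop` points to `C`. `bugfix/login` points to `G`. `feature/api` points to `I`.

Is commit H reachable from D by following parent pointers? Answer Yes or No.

Yes

Ancestors of D (commits reachable by following parents): {B, D, E, H, I}.
H is in that set, so it is an ancestor of D.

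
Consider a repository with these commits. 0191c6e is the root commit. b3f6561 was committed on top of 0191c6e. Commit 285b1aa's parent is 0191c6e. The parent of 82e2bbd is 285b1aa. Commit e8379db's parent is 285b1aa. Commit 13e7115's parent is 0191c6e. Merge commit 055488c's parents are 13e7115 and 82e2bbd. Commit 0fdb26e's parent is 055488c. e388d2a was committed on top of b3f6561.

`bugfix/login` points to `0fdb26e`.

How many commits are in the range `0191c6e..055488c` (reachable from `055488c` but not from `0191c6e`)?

4

Reachable from 055488c: {0191c6e, 055488c, 13e7115, 285b1aa, 82e2bbd}.
Reachable from 0191c6e: {0191c6e}.
In 055488c's history but not 0191c6e's: {055488c, 13e7115, 285b1aa, 82e2bbd} — 4 commits.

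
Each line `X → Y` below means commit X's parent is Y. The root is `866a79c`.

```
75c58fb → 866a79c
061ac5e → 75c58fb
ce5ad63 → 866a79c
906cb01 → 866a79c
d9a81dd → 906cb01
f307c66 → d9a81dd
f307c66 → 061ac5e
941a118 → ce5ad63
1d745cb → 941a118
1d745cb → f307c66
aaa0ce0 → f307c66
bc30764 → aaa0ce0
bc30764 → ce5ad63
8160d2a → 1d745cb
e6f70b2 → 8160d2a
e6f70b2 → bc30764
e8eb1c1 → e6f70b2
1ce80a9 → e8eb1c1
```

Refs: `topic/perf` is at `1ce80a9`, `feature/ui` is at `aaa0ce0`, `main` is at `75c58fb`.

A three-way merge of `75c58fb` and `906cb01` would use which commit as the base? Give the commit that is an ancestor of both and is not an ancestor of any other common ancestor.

Ancestors of 75c58fb: {75c58fb, 866a79c}.
Ancestors of 906cb01: {866a79c, 906cb01}.
Common ancestors: {866a79c}.
The only common ancestor is 866a79c, so it is the merge base.

866a79c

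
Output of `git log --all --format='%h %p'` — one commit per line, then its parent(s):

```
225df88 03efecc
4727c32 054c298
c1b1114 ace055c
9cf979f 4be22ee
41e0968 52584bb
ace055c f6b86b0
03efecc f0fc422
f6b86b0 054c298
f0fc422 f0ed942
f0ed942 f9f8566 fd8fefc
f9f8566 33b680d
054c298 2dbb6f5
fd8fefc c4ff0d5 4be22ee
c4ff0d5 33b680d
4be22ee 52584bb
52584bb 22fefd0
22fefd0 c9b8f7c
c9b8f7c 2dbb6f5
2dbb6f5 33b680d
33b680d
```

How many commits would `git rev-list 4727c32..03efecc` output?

Reachable from 03efecc: {03efecc, 22fefd0, 2dbb6f5, 33b680d, 4be22ee, 52584bb, c4ff0d5, c9b8f7c, f0ed942, f0fc422, f9f8566, fd8fefc}.
Reachable from 4727c32: {054c298, 2dbb6f5, 33b680d, 4727c32}.
In 03efecc's history but not 4727c32's: {03efecc, 22fefd0, 4be22ee, 52584bb, c4ff0d5, c9b8f7c, f0ed942, f0fc422, f9f8566, fd8fefc} — 10 commits.

10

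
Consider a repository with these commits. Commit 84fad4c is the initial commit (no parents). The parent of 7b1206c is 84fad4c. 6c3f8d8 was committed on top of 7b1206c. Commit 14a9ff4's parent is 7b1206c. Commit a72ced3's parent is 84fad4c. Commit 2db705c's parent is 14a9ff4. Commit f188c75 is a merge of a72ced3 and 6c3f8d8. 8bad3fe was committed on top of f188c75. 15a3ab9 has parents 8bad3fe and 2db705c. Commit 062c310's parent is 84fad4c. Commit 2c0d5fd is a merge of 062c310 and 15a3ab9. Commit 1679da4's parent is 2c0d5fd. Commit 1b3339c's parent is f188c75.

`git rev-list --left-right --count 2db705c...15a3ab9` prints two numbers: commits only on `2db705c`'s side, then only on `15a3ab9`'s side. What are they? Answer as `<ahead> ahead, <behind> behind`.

Reachable from 2db705c: {14a9ff4, 2db705c, 7b1206c, 84fad4c}.
Reachable from 15a3ab9: {14a9ff4, 15a3ab9, 2db705c, 6c3f8d8, 7b1206c, 84fad4c, 8bad3fe, a72ced3, f188c75}.
Only in 2db705c's history (ahead): {} — 0.
Only in 15a3ab9's history (behind): {15a3ab9, 6c3f8d8, 8bad3fe, a72ced3, f188c75} — 5.

0 ahead, 5 behind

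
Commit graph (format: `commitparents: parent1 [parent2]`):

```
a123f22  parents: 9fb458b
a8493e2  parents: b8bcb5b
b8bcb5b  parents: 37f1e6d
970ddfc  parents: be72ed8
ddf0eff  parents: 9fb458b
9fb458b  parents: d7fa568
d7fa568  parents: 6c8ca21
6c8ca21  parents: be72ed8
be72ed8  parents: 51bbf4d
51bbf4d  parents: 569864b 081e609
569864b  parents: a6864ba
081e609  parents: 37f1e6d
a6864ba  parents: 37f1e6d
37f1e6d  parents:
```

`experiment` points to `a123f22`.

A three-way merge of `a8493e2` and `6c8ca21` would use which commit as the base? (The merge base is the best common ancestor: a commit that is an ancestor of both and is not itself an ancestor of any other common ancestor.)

37f1e6d

Ancestors of a8493e2: {37f1e6d, a8493e2, b8bcb5b}.
Ancestors of 6c8ca21: {081e609, 37f1e6d, 51bbf4d, 569864b, 6c8ca21, a6864ba, be72ed8}.
Common ancestors: {37f1e6d}.
The only common ancestor is 37f1e6d, so it is the merge base.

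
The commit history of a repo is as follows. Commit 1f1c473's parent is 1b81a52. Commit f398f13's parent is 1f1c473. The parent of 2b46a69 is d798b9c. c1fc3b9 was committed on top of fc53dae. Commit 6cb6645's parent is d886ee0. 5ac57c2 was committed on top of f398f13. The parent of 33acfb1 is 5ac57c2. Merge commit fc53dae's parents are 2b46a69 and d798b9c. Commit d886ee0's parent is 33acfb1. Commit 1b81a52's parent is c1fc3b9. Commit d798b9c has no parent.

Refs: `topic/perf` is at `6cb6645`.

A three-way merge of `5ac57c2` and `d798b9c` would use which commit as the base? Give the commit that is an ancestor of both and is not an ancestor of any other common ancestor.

Ancestors of 5ac57c2: {1b81a52, 1f1c473, 2b46a69, 5ac57c2, c1fc3b9, d798b9c, f398f13, fc53dae}.
Ancestors of d798b9c: {d798b9c}.
Common ancestors: {d798b9c}.
The only common ancestor is d798b9c, so it is the merge base.

d798b9c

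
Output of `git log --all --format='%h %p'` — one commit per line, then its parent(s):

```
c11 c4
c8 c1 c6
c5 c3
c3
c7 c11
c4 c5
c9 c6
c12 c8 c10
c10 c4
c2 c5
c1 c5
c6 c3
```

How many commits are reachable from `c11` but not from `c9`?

3

Reachable from c11: {c11, c3, c4, c5}.
Reachable from c9: {c3, c6, c9}.
In c11's history but not c9's: {c11, c4, c5} — 3 commits.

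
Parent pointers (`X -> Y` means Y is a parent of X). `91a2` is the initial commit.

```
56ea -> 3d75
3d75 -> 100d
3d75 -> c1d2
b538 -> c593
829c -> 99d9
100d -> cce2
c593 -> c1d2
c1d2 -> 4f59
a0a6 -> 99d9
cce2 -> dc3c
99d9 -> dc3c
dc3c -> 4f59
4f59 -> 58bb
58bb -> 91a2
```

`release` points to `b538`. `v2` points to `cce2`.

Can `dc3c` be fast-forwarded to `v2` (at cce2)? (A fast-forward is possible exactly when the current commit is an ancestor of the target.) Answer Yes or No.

A fast-forward from dc3c to cce2 is possible iff dc3c is an ancestor of cce2.
Ancestors of cce2: {4f59, 58bb, 91a2, cce2, dc3c}.
dc3c is among them, so fast-forward is possible.

Yes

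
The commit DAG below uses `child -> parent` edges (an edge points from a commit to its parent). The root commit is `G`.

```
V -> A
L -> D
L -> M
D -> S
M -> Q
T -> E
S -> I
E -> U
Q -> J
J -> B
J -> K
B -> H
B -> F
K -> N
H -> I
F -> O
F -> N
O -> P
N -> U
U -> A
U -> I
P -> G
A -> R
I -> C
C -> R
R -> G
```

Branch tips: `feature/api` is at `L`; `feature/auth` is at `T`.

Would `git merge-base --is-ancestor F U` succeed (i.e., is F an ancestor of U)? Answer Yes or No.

No

Ancestors of U: {A, C, G, I, R, U}.
F is not in that set, so it is not an ancestor of U.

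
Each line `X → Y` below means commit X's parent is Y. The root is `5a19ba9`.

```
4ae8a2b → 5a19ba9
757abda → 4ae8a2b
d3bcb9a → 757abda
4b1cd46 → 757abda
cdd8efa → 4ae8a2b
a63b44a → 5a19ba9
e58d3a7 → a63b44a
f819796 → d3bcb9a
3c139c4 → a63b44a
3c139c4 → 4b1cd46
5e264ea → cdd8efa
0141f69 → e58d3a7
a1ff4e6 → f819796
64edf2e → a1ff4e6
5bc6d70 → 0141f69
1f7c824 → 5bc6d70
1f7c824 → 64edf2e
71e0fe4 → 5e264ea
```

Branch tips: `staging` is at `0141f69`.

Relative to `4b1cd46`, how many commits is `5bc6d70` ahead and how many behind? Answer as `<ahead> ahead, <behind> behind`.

Reachable from 5bc6d70: {0141f69, 5a19ba9, 5bc6d70, a63b44a, e58d3a7}.
Reachable from 4b1cd46: {4ae8a2b, 4b1cd46, 5a19ba9, 757abda}.
Only in 5bc6d70's history (ahead): {0141f69, 5bc6d70, a63b44a, e58d3a7} — 4.
Only in 4b1cd46's history (behind): {4ae8a2b, 4b1cd46, 757abda} — 3.

4 ahead, 3 behind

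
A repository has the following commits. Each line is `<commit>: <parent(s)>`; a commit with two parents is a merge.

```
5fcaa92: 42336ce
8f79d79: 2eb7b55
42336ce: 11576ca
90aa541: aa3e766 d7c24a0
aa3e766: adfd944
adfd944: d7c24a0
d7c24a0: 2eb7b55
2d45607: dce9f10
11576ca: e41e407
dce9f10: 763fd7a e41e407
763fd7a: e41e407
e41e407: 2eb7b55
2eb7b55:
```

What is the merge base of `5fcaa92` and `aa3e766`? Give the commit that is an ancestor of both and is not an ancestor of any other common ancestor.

2eb7b55

Ancestors of 5fcaa92: {11576ca, 2eb7b55, 42336ce, 5fcaa92, e41e407}.
Ancestors of aa3e766: {2eb7b55, aa3e766, adfd944, d7c24a0}.
Common ancestors: {2eb7b55}.
The only common ancestor is 2eb7b55, so it is the merge base.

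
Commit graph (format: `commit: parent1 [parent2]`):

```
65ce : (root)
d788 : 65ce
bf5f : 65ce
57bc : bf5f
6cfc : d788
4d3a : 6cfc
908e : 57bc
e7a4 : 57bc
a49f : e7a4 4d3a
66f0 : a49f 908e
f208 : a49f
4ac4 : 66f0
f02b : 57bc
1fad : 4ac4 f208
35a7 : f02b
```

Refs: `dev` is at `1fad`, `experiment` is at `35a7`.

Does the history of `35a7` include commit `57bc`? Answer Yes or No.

Yes

Ancestors of 35a7 (commits reachable by following parents): {35a7, 57bc, 65ce, bf5f, f02b}.
57bc is in that set, so it is an ancestor of 35a7.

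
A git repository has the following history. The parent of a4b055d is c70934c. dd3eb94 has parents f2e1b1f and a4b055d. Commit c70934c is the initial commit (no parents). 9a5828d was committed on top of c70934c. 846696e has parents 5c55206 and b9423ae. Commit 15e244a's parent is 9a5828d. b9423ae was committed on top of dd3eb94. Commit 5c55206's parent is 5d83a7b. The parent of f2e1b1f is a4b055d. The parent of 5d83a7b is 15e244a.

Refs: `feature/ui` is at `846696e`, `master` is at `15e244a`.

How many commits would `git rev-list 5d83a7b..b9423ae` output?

4

Reachable from b9423ae: {a4b055d, b9423ae, c70934c, dd3eb94, f2e1b1f}.
Reachable from 5d83a7b: {15e244a, 5d83a7b, 9a5828d, c70934c}.
In b9423ae's history but not 5d83a7b's: {a4b055d, b9423ae, dd3eb94, f2e1b1f} — 4 commits.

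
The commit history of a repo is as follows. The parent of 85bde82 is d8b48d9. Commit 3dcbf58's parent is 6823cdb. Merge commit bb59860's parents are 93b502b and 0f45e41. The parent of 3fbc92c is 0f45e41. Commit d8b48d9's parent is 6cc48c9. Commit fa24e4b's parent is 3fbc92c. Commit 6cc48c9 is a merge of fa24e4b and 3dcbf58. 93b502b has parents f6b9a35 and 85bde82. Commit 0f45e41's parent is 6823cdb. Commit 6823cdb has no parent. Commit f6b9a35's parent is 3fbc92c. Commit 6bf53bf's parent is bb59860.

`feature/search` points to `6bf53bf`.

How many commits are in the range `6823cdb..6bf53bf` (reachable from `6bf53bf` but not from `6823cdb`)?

11

Reachable from 6bf53bf: {0f45e41, 3dcbf58, 3fbc92c, 6823cdb, 6bf53bf, 6cc48c9, 85bde82, 93b502b, bb59860, d8b48d9, f6b9a35, fa24e4b}.
Reachable from 6823cdb: {6823cdb}.
In 6bf53bf's history but not 6823cdb's: {0f45e41, 3dcbf58, 3fbc92c, 6bf53bf, 6cc48c9, 85bde82, 93b502b, bb59860, d8b48d9, f6b9a35, fa24e4b} — 11 commits.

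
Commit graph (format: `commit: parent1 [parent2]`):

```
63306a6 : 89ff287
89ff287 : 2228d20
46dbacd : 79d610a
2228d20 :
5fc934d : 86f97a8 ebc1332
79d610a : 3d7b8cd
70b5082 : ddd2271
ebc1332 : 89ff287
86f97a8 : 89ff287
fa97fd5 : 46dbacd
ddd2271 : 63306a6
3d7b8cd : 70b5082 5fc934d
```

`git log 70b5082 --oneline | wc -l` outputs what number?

Walking parent pointers from 70b5082: reachable set = {2228d20, 63306a6, 70b5082, 89ff287, ddd2271}.
That is 5 commits.

5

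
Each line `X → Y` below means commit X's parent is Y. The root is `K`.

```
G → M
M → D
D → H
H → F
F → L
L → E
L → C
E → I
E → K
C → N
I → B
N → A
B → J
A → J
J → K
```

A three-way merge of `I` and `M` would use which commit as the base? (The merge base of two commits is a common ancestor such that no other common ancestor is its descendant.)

I

Ancestors of I: {B, I, J, K}.
Ancestors of M: {A, B, C, D, E, F, H, I, J, K, L, M, N}.
Common ancestors: {B, I, J, K}.
Among these, I is not an ancestor of any other common ancestor — it is the merge base.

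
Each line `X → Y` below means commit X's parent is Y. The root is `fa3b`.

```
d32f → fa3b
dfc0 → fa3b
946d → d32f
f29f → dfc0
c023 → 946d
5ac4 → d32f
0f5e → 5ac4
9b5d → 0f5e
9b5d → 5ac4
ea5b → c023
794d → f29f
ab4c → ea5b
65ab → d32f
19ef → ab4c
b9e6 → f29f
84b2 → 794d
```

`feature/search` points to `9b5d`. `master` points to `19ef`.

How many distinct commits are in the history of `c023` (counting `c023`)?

Walking parent pointers from c023: reachable set = {946d, c023, d32f, fa3b}.
That is 4 commits.

4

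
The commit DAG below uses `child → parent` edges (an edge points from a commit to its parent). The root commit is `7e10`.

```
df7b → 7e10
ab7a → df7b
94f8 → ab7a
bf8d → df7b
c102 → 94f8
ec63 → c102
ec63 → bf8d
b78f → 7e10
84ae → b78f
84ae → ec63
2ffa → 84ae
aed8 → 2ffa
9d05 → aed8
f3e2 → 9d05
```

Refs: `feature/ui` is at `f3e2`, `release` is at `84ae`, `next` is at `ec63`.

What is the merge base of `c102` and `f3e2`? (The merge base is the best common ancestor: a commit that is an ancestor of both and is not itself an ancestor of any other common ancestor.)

Ancestors of c102: {7e10, 94f8, ab7a, c102, df7b}.
Ancestors of f3e2: {2ffa, 7e10, 84ae, 94f8, 9d05, ab7a, aed8, b78f, bf8d, c102, df7b, ec63, f3e2}.
Common ancestors: {7e10, 94f8, ab7a, c102, df7b}.
Among these, c102 is not an ancestor of any other common ancestor — it is the merge base.

c102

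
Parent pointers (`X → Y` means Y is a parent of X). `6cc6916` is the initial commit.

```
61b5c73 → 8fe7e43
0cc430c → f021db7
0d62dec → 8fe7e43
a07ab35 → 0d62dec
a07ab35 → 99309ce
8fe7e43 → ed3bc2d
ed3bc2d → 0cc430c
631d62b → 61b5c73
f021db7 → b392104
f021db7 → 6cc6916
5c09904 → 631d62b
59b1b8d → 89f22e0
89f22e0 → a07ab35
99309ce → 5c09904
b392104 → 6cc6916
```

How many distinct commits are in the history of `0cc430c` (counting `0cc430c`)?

Walking parent pointers from 0cc430c: reachable set = {0cc430c, 6cc6916, b392104, f021db7}.
That is 4 commits.

4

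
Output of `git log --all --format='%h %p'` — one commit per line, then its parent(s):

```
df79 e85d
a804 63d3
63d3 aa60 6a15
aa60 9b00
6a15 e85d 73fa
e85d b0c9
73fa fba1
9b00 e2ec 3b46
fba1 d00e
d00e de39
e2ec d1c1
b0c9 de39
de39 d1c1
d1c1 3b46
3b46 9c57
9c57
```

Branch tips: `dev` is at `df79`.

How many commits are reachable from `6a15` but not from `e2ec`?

Reachable from 6a15: {3b46, 6a15, 73fa, 9c57, b0c9, d00e, d1c1, de39, e85d, fba1}.
Reachable from e2ec: {3b46, 9c57, d1c1, e2ec}.
In 6a15's history but not e2ec's: {6a15, 73fa, b0c9, d00e, de39, e85d, fba1} — 7 commits.

7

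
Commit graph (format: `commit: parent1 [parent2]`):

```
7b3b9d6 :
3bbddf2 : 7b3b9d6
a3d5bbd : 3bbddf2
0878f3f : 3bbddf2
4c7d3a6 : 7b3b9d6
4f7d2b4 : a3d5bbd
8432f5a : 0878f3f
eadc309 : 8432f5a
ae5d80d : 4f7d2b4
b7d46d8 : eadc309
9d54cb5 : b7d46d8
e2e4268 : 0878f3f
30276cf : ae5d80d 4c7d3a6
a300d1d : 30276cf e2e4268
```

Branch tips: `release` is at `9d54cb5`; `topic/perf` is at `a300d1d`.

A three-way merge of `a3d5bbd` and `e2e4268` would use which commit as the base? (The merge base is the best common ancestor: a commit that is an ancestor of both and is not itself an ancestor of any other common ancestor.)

Ancestors of a3d5bbd: {3bbddf2, 7b3b9d6, a3d5bbd}.
Ancestors of e2e4268: {0878f3f, 3bbddf2, 7b3b9d6, e2e4268}.
Common ancestors: {3bbddf2, 7b3b9d6}.
Among these, 3bbddf2 is not an ancestor of any other common ancestor — it is the merge base.

3bbddf2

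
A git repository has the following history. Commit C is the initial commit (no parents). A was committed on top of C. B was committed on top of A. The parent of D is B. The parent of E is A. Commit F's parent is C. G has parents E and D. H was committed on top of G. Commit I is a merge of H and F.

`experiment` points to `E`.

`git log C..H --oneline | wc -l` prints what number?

Reachable from H: {A, B, C, D, E, G, H}.
Reachable from C: {C}.
In H's history but not C's: {A, B, D, E, G, H} — 6 commits.

6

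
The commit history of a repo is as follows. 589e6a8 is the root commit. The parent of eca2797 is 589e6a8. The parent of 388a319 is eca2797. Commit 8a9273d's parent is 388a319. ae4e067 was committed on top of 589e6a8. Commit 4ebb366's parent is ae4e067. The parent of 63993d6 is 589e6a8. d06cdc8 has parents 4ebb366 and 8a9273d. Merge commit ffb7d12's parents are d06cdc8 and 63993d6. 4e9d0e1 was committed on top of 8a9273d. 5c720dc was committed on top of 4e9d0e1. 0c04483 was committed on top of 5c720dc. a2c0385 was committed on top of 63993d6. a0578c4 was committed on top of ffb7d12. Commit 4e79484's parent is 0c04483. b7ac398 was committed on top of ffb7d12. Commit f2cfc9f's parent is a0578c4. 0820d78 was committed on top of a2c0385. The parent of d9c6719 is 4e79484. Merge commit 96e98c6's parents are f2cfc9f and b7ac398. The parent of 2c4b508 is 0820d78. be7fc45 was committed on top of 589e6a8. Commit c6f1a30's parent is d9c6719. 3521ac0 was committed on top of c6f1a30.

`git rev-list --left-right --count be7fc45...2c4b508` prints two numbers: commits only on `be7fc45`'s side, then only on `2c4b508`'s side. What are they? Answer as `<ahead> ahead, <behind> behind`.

1 ahead, 4 behind

Reachable from be7fc45: {589e6a8, be7fc45}.
Reachable from 2c4b508: {0820d78, 2c4b508, 589e6a8, 63993d6, a2c0385}.
Only in be7fc45's history (ahead): {be7fc45} — 1.
Only in 2c4b508's history (behind): {0820d78, 2c4b508, 63993d6, a2c0385} — 4.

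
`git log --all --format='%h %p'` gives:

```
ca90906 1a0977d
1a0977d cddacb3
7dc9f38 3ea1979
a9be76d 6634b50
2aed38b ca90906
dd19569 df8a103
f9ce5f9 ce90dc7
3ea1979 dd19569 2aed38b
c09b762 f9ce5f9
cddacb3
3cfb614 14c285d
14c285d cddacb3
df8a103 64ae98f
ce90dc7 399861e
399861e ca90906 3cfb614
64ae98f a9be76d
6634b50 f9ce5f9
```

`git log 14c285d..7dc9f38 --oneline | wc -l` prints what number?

14

Reachable from 7dc9f38: {14c285d, 1a0977d, 2aed38b, 399861e, 3cfb614, 3ea1979, 64ae98f, 6634b50, 7dc9f38, a9be76d, ca90906, cddacb3, ce90dc7, dd19569, df8a103, f9ce5f9}.
Reachable from 14c285d: {14c285d, cddacb3}.
In 7dc9f38's history but not 14c285d's: {1a0977d, 2aed38b, 399861e, 3cfb614, 3ea1979, 64ae98f, 6634b50, 7dc9f38, a9be76d, ca90906, ce90dc7, dd19569, df8a103, f9ce5f9} — 14 commits.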